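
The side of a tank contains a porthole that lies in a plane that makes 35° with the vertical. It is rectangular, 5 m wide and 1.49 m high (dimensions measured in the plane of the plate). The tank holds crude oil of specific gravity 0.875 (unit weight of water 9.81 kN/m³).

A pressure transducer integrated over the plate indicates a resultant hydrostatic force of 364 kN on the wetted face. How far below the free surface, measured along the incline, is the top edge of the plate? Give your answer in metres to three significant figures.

γ = 0.875 × 9.81 = 8.58375 kN/m³.
A = 5 × 1.49 = 7.45 m².
From F = γ·h_c·A, the centroid depth is h_c = 364/(8.58375 × 7.45) = 5.69204 m.
The plate makes 35° with the vertical, i.e. θ = 90° − 35° = 55° to the horizontal. Measuring y along the incline from the free-surface line, vertical depth h = y·sinθ with sinθ = 0.819152.
Along the incline, y_c = h_c/sinθ = 5.69204/0.819152 = 6.9487 m.
The centroid lies 1.49/2 = 0.745 m below the top edge, so the top edge sits at y_top = 6.9487 − 0.745 = 6.2037 m along the incline.

y_top ≈ 6.20 m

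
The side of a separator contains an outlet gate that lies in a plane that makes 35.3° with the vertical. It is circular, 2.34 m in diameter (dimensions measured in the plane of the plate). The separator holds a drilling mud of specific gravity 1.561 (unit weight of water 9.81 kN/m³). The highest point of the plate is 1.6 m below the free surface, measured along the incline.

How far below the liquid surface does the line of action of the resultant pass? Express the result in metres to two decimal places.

h_p = 2.36 m

γ = 1.561 × 9.81 = 15.31341 kN/m³.
The plate makes 35.3° with the vertical, i.e. θ = 90° − 35.3° = 54.7° to the horizontal. Measuring y along the incline from the free-surface line, vertical depth h = y·sinθ with sinθ = 0.816138.
The centroid is at the centre, 1.17 m below the top of the plate, so y_c = 1.6 + 1.17 = 2.77 m and h_c = 2.77 × 0.816138 = 2.2607 m.
A = π(1.17)² = 4.30053 m².
Resultant F = γ·h_c·A = 15.31341 × 2.2607 × 4.30053 = 148.88 kN.
I_c = πr⁴/4 = π × 1.17⁴/4 = 1.47175 m⁴.
Centre of pressure: y_p = y_c + I_c/(y_c·A) = 2.77 + 1.47175/(2.77 × 4.30053) = 2.77 + 0.123547 = 2.89355 m along the plane.
Vertically, h_p = y_p·sinθ = 2.89355 × 0.816138 = 2.36154 m.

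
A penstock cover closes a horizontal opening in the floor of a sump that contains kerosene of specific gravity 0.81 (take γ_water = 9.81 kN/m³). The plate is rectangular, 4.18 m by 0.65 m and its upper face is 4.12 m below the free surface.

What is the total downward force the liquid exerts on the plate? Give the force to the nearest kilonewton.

γ = 0.81 × 9.81 = 7.9461 kN/m³.
The plate is horizontal, so pressure is uniform at p = γ·h = 7.9461 × 4.12 = 32.7379 kN/m².
A = 4.18 × 0.65 = 2.717 m².
F = p·A = 32.7379 × 2.717 = 88.9489 kN.

F ≈ 89 kN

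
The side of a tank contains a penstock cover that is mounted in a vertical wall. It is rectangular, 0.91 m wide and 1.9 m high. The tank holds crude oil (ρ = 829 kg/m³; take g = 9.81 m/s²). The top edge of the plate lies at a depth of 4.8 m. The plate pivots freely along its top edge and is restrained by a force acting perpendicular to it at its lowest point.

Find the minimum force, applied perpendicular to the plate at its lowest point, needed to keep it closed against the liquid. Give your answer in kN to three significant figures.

P ≈ 42.7 kN

γ = ρg = 829 × 9.81 / 1000 = 8.13249 kN/m³.
The centroid lies 1.9/2 = 0.95 m below the top edge, so the centroid depth is h_c = 4.8 + 0.95 = 5.75 m.
A = 0.91 × 1.9 = 1.729 m².
Resultant F = γ·h_c·A = 8.13249 × 5.75 × 1.729 = 80.8512 kN.
I_c = b·h³/12 = 0.91 × 1.9³/12 = 0.520141 m⁴.
Centre of pressure: y_p = y_c + I_c/(y_c·A) = 5.75 + 0.520141/(5.75 × 1.729) = 5.75 + 0.0523189 = 5.80232 m along the plane.
The resultant acts 0.95 + 0.0523189 = 1.00232 m (along the plate) below the hinge at the top edge, so the moment about the hinge is M = F × 1.00232 = 80.8512 × 1.00232 = 81.0388 kN·m.
A normal force at the bottom, 1.9 m from the hinge, must supply this moment: P = 81.0388/1.9 = 42.652 kN.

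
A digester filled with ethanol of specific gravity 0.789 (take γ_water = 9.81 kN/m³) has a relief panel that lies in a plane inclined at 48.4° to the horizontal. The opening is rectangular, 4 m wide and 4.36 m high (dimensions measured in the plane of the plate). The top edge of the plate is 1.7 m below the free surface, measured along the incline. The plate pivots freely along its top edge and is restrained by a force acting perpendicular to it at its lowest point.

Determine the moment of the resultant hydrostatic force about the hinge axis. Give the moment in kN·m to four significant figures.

M ≈ 1014 kN·m

γ = 0.789 × 9.81 = 7.74009 kN/m³.
Let θ = 48.4° be the plate's angle to the horizontal; measure y along the incline from where the plane meets the free surface. Vertical depth h = y·sinθ with sinθ = 0.747798.
The centroid lies 4.36/2 = 2.18 m below the top edge, so y_c = 1.7 + 2.18 = 3.88 m and h_c = 3.88 × 0.747798 = 2.90146 m.
A = 4 × 4.36 = 17.44 m².
Resultant F = γ·h_c·A = 7.74009 × 2.90146 × 17.44 = 391.66 kN.
I_c = b·h³/12 = 4 × 4.36³/12 = 27.6273 m⁴.
Centre of pressure: y_p = y_c + I_c/(y_c·A) = 3.88 + 27.6273/(3.88 × 17.44) = 3.88 + 0.408282 = 4.28828 m along the plane.
The resultant acts 2.18 + 0.408282 = 2.58828 m (along the plate) below the hinge at the top edge, so the moment about the hinge is M = F × 2.58828 = 391.66 × 2.58828 = 1013.73 kN·m.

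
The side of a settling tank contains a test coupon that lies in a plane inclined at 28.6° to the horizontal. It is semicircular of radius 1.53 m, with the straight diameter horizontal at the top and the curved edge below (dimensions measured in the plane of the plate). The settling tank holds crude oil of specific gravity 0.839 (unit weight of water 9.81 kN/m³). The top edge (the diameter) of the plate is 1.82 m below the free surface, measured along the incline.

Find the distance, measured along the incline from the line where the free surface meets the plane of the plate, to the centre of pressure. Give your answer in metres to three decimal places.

y_p = 2.536 m

γ = 0.839 × 9.81 = 8.23059 kN/m³.
Let θ = 28.6° be the plate's angle to the horizontal; measure y along the incline from where the plane meets the free surface. Vertical depth h = y·sinθ with sinθ = 0.478692.
The centroid of a semicircle lies 4r/(3π) = 0.649352 m from the diameter, here below the top edge, so y_c = 1.82 + 0.649352 = 2.46935 m and h_c = 2.46935 × 0.478692 = 1.18206 m.
A = πr²/2 = π × 1.53²/2 = 3.67708 m².
Resultant F = γ·h_c·A = 8.23059 × 1.18206 × 3.67708 = 35.7745 kN.
I_c = (π/8 − 8/(9π))·r⁴ = 0.109757 × 1.53⁴ = 0.601448 m⁴.
Centre of pressure: y_p = y_c + I_c/(y_c·A) = 2.46935 + 0.601448/(2.46935 × 3.67708) = 2.46935 + 0.0662388 = 2.53559 m along the plane.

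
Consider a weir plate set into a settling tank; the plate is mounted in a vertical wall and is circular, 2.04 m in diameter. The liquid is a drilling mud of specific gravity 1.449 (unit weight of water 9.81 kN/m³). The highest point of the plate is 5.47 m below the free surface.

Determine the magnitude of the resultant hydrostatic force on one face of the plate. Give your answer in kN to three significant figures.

γ = 1.449 × 9.81 = 14.21469 kN/m³.
The centroid is at the centre, 1.02 m below the top of the plate, so the centroid depth is h_c = 5.47 + 1.02 = 6.49 m.
A = π(1.02)² = 3.26851 m².
Resultant F = γ·h_c·A = 14.21469 × 6.49 × 3.26851 = 301.531 kN.

F ≈ 302 kN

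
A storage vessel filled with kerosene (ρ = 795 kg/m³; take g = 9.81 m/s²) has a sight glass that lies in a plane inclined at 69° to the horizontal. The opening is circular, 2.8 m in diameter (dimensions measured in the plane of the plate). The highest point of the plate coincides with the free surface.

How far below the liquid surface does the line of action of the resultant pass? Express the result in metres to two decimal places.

h_p = 1.63 m

γ = ρg = 795 × 9.81 / 1000 = 7.79895 kN/m³.
Let θ = 69° be the plate's angle to the horizontal; measure y along the incline from where the plane meets the free surface. Vertical depth h = y·sinθ with sinθ = 0.933580.
The centroid is at the centre, 1.4 m below the top of the plate, so y_c = 1.4 m and h_c = 1.4 × 0.933580 = 1.30701 m.
A = π(1.4)² = 6.15752 m².
Resultant F = γ·h_c·A = 7.79895 × 1.30701 × 6.15752 = 62.7655 kN.
I_c = πr⁴/4 = π × 1.4⁴/4 = 3.01719 m⁴.
Centre of pressure: y_p = y_c + I_c/(y_c·A) = 1.4 + 3.01719/(1.4 × 6.15752) = 1.4 + 0.350001 = 1.75 m along the plane.
Vertically, h_p = y_p·sinθ = 1.75 × 0.933580 = 1.63376 m.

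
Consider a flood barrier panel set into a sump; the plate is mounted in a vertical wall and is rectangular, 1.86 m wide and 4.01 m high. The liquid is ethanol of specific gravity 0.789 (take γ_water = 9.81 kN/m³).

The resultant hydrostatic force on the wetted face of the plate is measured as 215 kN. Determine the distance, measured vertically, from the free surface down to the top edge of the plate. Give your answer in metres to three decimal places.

γ = 0.789 × 9.81 = 7.74009 kN/m³.
A = 1.86 × 4.01 = 7.4586 m².
From F = γ·h_c·A, the centroid depth is h_c = 215/(7.74009 × 7.4586) = 3.72422 m.
The centroid lies 4.01/2 = 2.005 m below the top edge, so the top edge sits at h_top = 3.72422 − 2.005 = 1.71922 m below the surface.

d_top ≈ 1.719 m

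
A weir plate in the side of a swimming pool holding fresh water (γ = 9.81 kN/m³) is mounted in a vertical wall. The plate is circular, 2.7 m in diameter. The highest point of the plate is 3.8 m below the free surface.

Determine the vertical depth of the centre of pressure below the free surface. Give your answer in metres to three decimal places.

γ = 9.81 kN/m³.
The centroid is at the centre, 1.35 m below the top of the plate, so the centroid depth is h_c = 3.8 + 1.35 = 5.15 m.
A = π(1.35)² = 5.72555 m².
Resultant F = γ·h_c·A = 9.81 × 5.15 × 5.72555 = 289.263 kN.
I_c = πr⁴/4 = π × 1.35⁴/4 = 2.6087 m⁴.
Centre of pressure: y_p = y_c + I_c/(y_c·A) = 5.15 + 2.6087/(5.15 × 5.72555) = 5.15 + 0.0884707 = 5.23847 m along the plane.

h_p = 5.238 m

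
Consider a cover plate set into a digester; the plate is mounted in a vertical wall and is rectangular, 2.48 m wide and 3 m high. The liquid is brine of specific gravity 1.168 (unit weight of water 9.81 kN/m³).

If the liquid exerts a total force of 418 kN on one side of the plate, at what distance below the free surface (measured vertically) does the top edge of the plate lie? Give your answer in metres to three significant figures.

d_top ≈ 3.40 m

γ = 1.168 × 9.81 = 11.45808 kN/m³.
A = 2.48 × 3 = 7.44 m².
From F = γ·h_c·A, the centroid depth is h_c = 418/(11.45808 × 7.44) = 4.90333 m.
The centroid lies 3/2 = 1.5 m below the top edge, so the top edge sits at h_top = 4.90333 − 1.5 = 3.40333 m below the surface.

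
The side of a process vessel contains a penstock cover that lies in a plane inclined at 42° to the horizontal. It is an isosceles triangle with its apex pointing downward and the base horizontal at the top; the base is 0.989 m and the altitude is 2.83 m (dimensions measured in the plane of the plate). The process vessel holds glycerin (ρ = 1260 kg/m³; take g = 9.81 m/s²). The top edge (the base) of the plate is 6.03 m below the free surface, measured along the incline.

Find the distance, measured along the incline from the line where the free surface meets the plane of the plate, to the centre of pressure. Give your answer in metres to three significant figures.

y_p = 7.04 m

γ = ρg = 1260 × 9.81 / 1000 = 12.3606 kN/m³.
Let θ = 42° be the plate's angle to the horizontal; measure y along the incline from where the plane meets the free surface. Vertical depth h = y·sinθ with sinθ = 0.669131.
With the apex down, the centroid sits h/3 = 2.83/3 = 0.943333 m below the base (the top edge), so y_c = 6.03 + 0.943333 = 6.97333 m and h_c = 6.97333 × 0.669131 = 4.66607 m.
A = ½ × 0.989 × 2.83 = 1.39943 m².
Resultant F = γ·h_c·A = 12.3606 × 4.66607 × 1.39943 = 80.7127 kN.
I_c = b·h³/36 = 0.989 × 2.83³/36 = 0.622663 m⁴.
Centre of pressure: y_p = y_c + I_c/(y_c·A) = 6.97333 + 0.622663/(6.97333 × 1.39943) = 6.97333 + 0.063806 = 7.03714 m along the plane.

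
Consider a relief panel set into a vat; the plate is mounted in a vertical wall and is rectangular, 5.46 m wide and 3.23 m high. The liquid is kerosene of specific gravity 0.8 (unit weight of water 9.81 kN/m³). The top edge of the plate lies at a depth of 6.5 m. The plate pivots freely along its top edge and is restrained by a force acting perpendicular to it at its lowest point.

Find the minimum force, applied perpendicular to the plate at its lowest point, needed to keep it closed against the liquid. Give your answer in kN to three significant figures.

γ = 0.8 × 9.81 = 7.848 kN/m³.
The centroid lies 3.23/2 = 1.615 m below the top edge, so the centroid depth is h_c = 6.5 + 1.615 = 8.115 m.
A = 5.46 × 3.23 = 17.6358 m².
Resultant F = γ·h_c·A = 7.848 × 8.115 × 17.6358 = 1123.16 kN.
I_c = b·h³/12 = 5.46 × 3.23³/12 = 15.3327 m⁴.
Centre of pressure: y_p = y_c + I_c/(y_c·A) = 8.115 + 15.3327/(8.115 × 17.6358) = 8.115 + 0.107136 = 8.22214 m along the plane.
The resultant acts 1.615 + 0.107136 = 1.72214 m (along the plate) below the hinge at the top edge, so the moment about the hinge is M = F × 1.72214 = 1123.16 × 1.72214 = 1934.24 kN·m.
A normal force at the bottom, 3.23 m from the hinge, must supply this moment: P = 1934.24/3.23 = 598.836 kN.

P ≈ 599 kN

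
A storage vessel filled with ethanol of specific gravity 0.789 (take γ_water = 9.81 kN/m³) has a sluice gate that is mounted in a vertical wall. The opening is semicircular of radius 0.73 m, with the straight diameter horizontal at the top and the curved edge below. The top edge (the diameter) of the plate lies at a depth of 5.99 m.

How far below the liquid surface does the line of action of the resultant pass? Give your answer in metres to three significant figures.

h_p = 6.31 m

γ = 0.789 × 9.81 = 7.74009 kN/m³.
The centroid of a semicircle lies 4r/(3π) = 0.309822 m from the diameter, here below the top edge, so the centroid depth is h_c = 5.99 + 0.309822 = 6.29982 m.
A = πr²/2 = π × 0.73²/2 = 0.837077 m².
Resultant F = γ·h_c·A = 7.74009 × 6.29982 × 0.837077 = 40.8169 kN.
I_c = (π/8 − 8/(9π))·r⁴ = 0.109757 × 0.73⁴ = 0.0311691 m⁴.
Centre of pressure: y_p = y_c + I_c/(y_c·A) = 6.29982 + 0.0311691/(6.29982 × 0.837077) = 6.29982 + 0.00591059 = 6.30573 m along the plane.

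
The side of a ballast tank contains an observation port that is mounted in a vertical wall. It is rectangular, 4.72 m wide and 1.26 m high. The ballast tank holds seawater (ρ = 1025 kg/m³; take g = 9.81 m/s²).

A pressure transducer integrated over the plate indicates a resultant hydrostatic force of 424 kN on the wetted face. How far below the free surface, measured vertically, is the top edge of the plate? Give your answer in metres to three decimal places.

γ = ρg = 1025 × 9.81 / 1000 = 10.05525 kN/m³.
A = 4.72 × 1.26 = 5.9472 m².
From F = γ·h_c·A, the centroid depth is h_c = 424/(10.05525 × 5.9472) = 7.09023 m.
The centroid lies 1.26/2 = 0.63 m below the top edge, so the top edge sits at h_top = 7.09023 − 0.63 = 6.46023 m below the surface.

d_top ≈ 6.460 m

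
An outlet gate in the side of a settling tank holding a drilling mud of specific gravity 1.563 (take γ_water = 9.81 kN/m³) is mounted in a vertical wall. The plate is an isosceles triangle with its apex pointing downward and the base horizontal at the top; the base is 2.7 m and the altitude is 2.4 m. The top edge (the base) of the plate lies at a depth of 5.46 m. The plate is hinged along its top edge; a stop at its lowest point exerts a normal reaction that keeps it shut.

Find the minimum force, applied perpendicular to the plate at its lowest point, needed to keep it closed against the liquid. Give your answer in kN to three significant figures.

γ = 1.563 × 9.81 = 15.33303 kN/m³.
With the apex down, the centroid sits h/3 = 2.4/3 = 0.8 m below the base (the top edge), so the centroid depth is h_c = 5.46 + 0.8 = 6.26 m.
A = ½ × 2.7 × 2.4 = 3.24 m².
Resultant F = γ·h_c·A = 15.33303 × 6.26 × 3.24 = 310.991 kN.
I_c = b·h³/36 = 2.7 × 2.4³/36 = 1.0368 m⁴.
Centre of pressure: y_p = y_c + I_c/(y_c·A) = 6.26 + 1.0368/(6.26 × 3.24) = 6.26 + 0.0511182 = 6.31112 m along the plane.
The resultant acts 0.8 + 0.0511182 = 0.851118 m (along the plate) below the hinge at the top edge, so the moment about the hinge is M = F × 0.851118 = 310.991 × 0.851118 = 264.69 kN·m.
A normal force at the bottom, 2.4 m from the hinge, must supply this moment: P = 264.69/2.4 = 110.288 kN.

P ≈ 110 kN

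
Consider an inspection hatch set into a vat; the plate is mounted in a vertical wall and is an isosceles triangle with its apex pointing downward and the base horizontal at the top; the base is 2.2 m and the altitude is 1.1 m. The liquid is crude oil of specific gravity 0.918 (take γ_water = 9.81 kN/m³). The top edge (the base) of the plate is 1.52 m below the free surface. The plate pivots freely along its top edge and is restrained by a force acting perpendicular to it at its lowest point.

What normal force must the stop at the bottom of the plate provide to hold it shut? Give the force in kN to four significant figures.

γ = 0.918 × 9.81 = 9.00558 kN/m³.
With the apex down, the centroid sits h/3 = 1.1/3 = 0.366667 m below the base (the top edge), so the centroid depth is h_c = 1.52 + 0.366667 = 1.88667 m.
A = ½ × 2.2 × 1.1 = 1.21 m².
Resultant F = γ·h_c·A = 9.00558 × 1.88667 × 1.21 = 20.5586 kN.
I_c = b·h³/36 = 2.2 × 1.1³/36 = 0.0813389 m⁴.
Centre of pressure: y_p = y_c + I_c/(y_c·A) = 1.88667 + 0.0813389/(1.88667 × 1.21) = 1.88667 + 0.0356301 = 1.9223 m along the plane.
The resultant acts 0.366667 + 0.0356301 = 0.402297 m (along the plate) below the hinge at the top edge, so the moment about the hinge is M = F × 0.402297 = 20.5586 × 0.402297 = 8.27066 kN·m.
A normal force at the bottom, 1.1 m from the hinge, must supply this moment: P = 8.27066/1.1 = 7.51878 kN.

P ≈ 7.519 kN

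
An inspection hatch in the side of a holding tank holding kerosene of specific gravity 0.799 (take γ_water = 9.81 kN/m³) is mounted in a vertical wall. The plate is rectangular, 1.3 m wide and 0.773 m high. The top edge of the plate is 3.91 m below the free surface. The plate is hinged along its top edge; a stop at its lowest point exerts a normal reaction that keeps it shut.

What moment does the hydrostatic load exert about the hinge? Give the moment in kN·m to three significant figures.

γ = 0.799 × 9.81 = 7.83819 kN/m³.
The centroid lies 0.773/2 = 0.3865 m below the top edge, so the centroid depth is h_c = 3.91 + 0.3865 = 4.2965 m.
A = 1.3 × 0.773 = 1.0049 m².
Resultant F = γ·h_c·A = 7.83819 × 4.2965 × 1.0049 = 33.8418 kN.
I_c = b·h³/12 = 1.3 × 0.773³/12 = 0.0500381 m⁴.
Centre of pressure: y_p = y_c + I_c/(y_c·A) = 4.2965 + 0.0500381/(4.2965 × 1.0049) = 4.2965 + 0.0115895 = 4.30809 m along the plane.
The resultant acts 0.3865 + 0.0115895 = 0.398089 m (along the plate) below the hinge at the top edge, so the moment about the hinge is M = F × 0.398089 = 33.8418 × 0.398089 = 13.472 kN·m.

M ≈ 13.5 kN·m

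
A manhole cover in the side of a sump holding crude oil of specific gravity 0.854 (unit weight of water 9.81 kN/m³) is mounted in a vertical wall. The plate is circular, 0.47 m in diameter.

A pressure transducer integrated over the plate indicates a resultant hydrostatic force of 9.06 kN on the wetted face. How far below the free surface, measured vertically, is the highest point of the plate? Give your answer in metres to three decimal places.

d_top ≈ 5.998 m

γ = 0.854 × 9.81 = 8.37774 kN/m³.
A = π(0.235)² = 0.173494 m².
From F = γ·h_c·A, the centroid depth is h_c = 9.06/(8.37774 × 0.173494) = 6.23328 m.
The centroid is at the centre, 0.235 m below the top of the plate, so the highest point sits at h_top = 6.23328 − 0.235 = 5.99828 m below the surface.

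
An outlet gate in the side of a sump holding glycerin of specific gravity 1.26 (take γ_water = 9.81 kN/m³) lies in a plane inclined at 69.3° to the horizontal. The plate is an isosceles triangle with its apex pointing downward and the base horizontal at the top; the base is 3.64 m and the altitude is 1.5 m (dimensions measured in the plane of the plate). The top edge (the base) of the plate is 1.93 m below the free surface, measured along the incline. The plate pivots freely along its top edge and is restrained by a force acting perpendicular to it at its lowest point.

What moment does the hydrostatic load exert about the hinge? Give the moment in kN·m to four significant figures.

γ = 1.26 × 9.81 = 12.3606 kN/m³.
Let θ = 69.3° be the plate's angle to the horizontal; measure y along the incline from where the plane meets the free surface. Vertical depth h = y·sinθ with sinθ = 0.935444.
With the apex down, the centroid sits h/3 = 1.5/3 = 0.5 m below the base (the top edge), so y_c = 1.93 + 0.5 = 2.43 m and h_c = 2.43 × 0.935444 = 2.27313 m.
A = ½ × 3.64 × 1.5 = 2.73 m².
Resultant F = γ·h_c·A = 12.3606 × 2.27313 × 2.73 = 76.7055 kN.
I_c = b·h³/36 = 3.64 × 1.5³/36 = 0.34125 m⁴.
Centre of pressure: y_p = y_c + I_c/(y_c·A) = 2.43 + 0.34125/(2.43 × 2.73) = 2.43 + 0.0514403 = 2.48144 m along the plane.
The resultant acts 0.5 + 0.0514403 = 0.55144 m (along the plate) below the hinge at the top edge, so the moment about the hinge is M = F × 0.55144 = 76.7055 × 0.55144 = 42.2985 kN·m.

M ≈ 42.30 kN·m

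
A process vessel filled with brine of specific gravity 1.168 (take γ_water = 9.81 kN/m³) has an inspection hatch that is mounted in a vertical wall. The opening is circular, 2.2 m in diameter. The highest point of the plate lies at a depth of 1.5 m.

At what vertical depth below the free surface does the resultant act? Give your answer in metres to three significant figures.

h_p = 2.72 m

γ = 1.168 × 9.81 = 11.45808 kN/m³.
The centroid is at the centre, 1.1 m below the top of the plate, so the centroid depth is h_c = 1.5 + 1.1 = 2.6 m.
A = π(1.1)² = 3.80133 m².
Resultant F = γ·h_c·A = 11.45808 × 2.6 × 3.80133 = 113.245 kN.
I_c = πr⁴/4 = π × 1.1⁴/4 = 1.1499 m⁴.
Centre of pressure: y_p = y_c + I_c/(y_c·A) = 2.6 + 1.1499/(2.6 × 3.80133) = 2.6 + 0.116346 = 2.71635 m along the plane.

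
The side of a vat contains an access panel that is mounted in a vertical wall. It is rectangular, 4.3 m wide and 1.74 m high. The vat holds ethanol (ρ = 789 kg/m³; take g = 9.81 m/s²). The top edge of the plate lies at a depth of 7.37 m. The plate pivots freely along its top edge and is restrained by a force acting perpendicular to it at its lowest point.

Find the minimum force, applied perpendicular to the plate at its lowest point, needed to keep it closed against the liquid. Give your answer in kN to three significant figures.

P ≈ 247 kN

γ = ρg = 789 × 9.81 / 1000 = 7.74009 kN/m³.
The centroid lies 1.74/2 = 0.87 m below the top edge, so the centroid depth is h_c = 7.37 + 0.87 = 8.24 m.
A = 4.3 × 1.74 = 7.482 m².
Resultant F = γ·h_c·A = 7.74009 × 8.24 × 7.482 = 477.19 kN.
I_c = b·h³/12 = 4.3 × 1.74³/12 = 1.88771 m⁴.
Centre of pressure: y_p = y_c + I_c/(y_c·A) = 8.24 + 1.88771/(8.24 × 7.482) = 8.24 + 0.030619 = 8.27062 m along the plane.
The resultant acts 0.87 + 0.030619 = 0.900619 m (along the plate) below the hinge at the top edge, so the moment about the hinge is M = F × 0.900619 = 477.19 × 0.900619 = 429.766 kN·m.
A normal force at the bottom, 1.74 m from the hinge, must supply this moment: P = 429.766/1.74 = 246.992 kN.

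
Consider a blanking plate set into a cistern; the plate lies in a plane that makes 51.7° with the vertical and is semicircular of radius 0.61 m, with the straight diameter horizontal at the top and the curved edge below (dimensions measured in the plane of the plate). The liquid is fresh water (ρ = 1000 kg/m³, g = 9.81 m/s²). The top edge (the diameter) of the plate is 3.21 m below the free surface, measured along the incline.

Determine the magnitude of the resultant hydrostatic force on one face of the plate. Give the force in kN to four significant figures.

F ≈ 12.33 kN

γ = ρg = 1000 × 9.81 = 9810 N/m³ = 9.81 kN/m³.
The plate makes 51.7° with the vertical, i.e. θ = 90° − 51.7° = 38.3° to the horizontal. Measuring y along the incline from the free-surface line, vertical depth h = y·sinθ with sinθ = 0.619779.
The centroid of a semicircle lies 4r/(3π) = 0.258892 m from the diameter, here below the top edge, so y_c = 3.21 + 0.258892 = 3.46889 m and h_c = 3.46889 × 0.619779 = 2.14995 m.
A = πr²/2 = π × 0.61²/2 = 0.584493 m².
Resultant F = γ·h_c·A = 9.81 × 2.14995 × 0.584493 = 12.3275 kN.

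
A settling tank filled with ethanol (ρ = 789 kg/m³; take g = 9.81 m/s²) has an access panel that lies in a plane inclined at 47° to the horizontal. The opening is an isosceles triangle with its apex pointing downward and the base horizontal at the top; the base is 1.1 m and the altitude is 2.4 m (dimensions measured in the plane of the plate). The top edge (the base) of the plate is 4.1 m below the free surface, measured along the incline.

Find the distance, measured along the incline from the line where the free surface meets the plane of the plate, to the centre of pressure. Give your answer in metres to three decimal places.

γ = ρg = 789 × 9.81 / 1000 = 7.74009 kN/m³.
Let θ = 47° be the plate's angle to the horizontal; measure y along the incline from where the plane meets the free surface. Vertical depth h = y·sinθ with sinθ = 0.731354.
With the apex down, the centroid sits h/3 = 2.4/3 = 0.8 m below the base (the top edge), so y_c = 4.1 + 0.8 = 4.9 m and h_c = 4.9 × 0.731354 = 3.58363 m.
A = ½ × 1.1 × 2.4 = 1.32 m².
Resultant F = γ·h_c·A = 7.74009 × 3.58363 × 1.32 = 36.6137 kN.
I_c = b·h³/36 = 1.1 × 2.4³/36 = 0.4224 m⁴.
Centre of pressure: y_p = y_c + I_c/(y_c·A) = 4.9 + 0.4224/(4.9 × 1.32) = 4.9 + 0.0653061 = 4.96531 m along the plane.

y_p = 4.965 m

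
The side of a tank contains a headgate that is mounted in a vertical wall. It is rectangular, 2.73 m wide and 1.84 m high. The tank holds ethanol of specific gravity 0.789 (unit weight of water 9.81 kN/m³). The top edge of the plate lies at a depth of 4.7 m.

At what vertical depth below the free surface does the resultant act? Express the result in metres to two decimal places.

γ = 0.789 × 9.81 = 7.74009 kN/m³.
The centroid lies 1.84/2 = 0.92 m below the top edge, so the centroid depth is h_c = 4.7 + 0.92 = 5.62 m.
A = 2.73 × 1.84 = 5.0232 m².
Resultant F = γ·h_c·A = 7.74009 × 5.62 × 5.0232 = 218.506 kN.
I_c = b·h³/12 = 2.73 × 1.84³/12 = 1.41721 m⁴.
Centre of pressure: y_p = y_c + I_c/(y_c·A) = 5.62 + 1.41721/(5.62 × 5.0232) = 5.62 + 0.0502016 = 5.6702 m along the plane.

h_p = 5.67 m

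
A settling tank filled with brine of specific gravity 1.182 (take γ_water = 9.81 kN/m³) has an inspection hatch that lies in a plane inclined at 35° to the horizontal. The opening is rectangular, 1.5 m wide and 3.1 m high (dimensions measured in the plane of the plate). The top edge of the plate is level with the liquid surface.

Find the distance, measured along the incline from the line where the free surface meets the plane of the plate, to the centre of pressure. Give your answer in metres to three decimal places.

y_p = 2.067 m

γ = 1.182 × 9.81 = 11.59542 kN/m³.
Let θ = 35° be the plate's angle to the horizontal; measure y along the incline from where the plane meets the free surface. Vertical depth h = y·sinθ with sinθ = 0.573576.
The centroid lies 3.1/2 = 1.55 m below the top edge, so y_c = 1.55 m and h_c = 1.55 × 0.573576 = 0.889043 m.
A = 1.5 × 3.1 = 4.65 m².
Resultant F = γ·h_c·A = 11.59542 × 0.889043 × 4.65 = 47.936 kN.
I_c = b·h³/12 = 1.5 × 3.1³/12 = 3.72388 m⁴.
Centre of pressure: y_p = y_c + I_c/(y_c·A) = 1.55 + 3.72388/(1.55 × 4.65) = 1.55 + 0.516667 = 2.06667 m along the plane.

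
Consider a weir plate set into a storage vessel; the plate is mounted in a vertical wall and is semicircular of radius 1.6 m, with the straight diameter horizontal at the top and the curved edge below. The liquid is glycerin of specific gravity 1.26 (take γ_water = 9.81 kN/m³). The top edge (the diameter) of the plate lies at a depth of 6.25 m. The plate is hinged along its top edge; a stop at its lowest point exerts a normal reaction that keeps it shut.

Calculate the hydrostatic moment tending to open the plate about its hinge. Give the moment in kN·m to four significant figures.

γ = 1.26 × 9.81 = 12.3606 kN/m³.
The centroid of a semicircle lies 4r/(3π) = 0.679061 m from the diameter, here below the top edge, so the centroid depth is h_c = 6.25 + 0.679061 = 6.92906 m.
A = πr²/2 = π × 1.6²/2 = 4.02124 m².
Resultant F = γ·h_c·A = 12.3606 × 6.92906 × 4.02124 = 344.409 kN.
I_c = (π/8 − 8/(9π))·r⁴ = 0.109757 × 1.6⁴ = 0.719303 m⁴.
Centre of pressure: y_p = y_c + I_c/(y_c·A) = 6.92906 + 0.719303/(6.92906 × 4.02124) = 6.92906 + 0.0258153 = 6.95488 m along the plane.
The resultant acts 0.679061 + 0.0258153 = 0.704876 m (along the plate) below the hinge at the top edge, so the moment about the hinge is M = F × 0.704876 = 344.409 × 0.704876 = 242.766 kN·m.

M ≈ 242.8 kN·m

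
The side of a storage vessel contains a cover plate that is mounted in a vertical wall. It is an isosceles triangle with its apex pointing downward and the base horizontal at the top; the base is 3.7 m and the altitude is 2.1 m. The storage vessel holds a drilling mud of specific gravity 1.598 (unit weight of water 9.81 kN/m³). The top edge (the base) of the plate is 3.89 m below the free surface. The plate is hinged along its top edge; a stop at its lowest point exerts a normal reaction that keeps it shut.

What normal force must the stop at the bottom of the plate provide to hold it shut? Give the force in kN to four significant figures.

P ≈ 100.3 kN

γ = 1.598 × 9.81 = 15.67638 kN/m³.
With the apex down, the centroid sits h/3 = 2.1/3 = 0.7 m below the base (the top edge), so the centroid depth is h_c = 3.89 + 0.7 = 4.59 m.
A = ½ × 3.7 × 2.1 = 3.885 m².
Resultant F = γ·h_c·A = 15.67638 × 4.59 × 3.885 = 279.544 kN.
I_c = b·h³/36 = 3.7 × 2.1³/36 = 0.951825 m⁴.
Centre of pressure: y_p = y_c + I_c/(y_c·A) = 4.59 + 0.951825/(4.59 × 3.885) = 4.59 + 0.0533769 = 4.64338 m along the plane.
The resultant acts 0.7 + 0.0533769 = 0.753377 m (along the plate) below the hinge at the top edge, so the moment about the hinge is M = F × 0.753377 = 279.544 × 0.753377 = 210.602 kN·m.
A normal force at the bottom, 2.1 m from the hinge, must supply this moment: P = 210.602/2.1 = 100.287 kN.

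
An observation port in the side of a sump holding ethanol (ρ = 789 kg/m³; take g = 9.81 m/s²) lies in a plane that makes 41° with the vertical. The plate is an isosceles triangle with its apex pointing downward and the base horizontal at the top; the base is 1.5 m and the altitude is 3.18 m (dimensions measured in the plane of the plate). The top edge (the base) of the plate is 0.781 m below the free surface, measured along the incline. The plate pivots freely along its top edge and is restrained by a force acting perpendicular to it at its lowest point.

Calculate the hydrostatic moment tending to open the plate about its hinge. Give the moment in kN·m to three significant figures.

γ = ρg = 789 × 9.81 / 1000 = 7.74009 kN/m³.
The plate makes 41° with the vertical, i.e. θ = 90° − 41° = 49° to the horizontal. Measuring y along the incline from the free-surface line, vertical depth h = y·sinθ with sinθ = 0.754710.
With the apex down, the centroid sits h/3 = 3.18/3 = 1.06 m below the base (the top edge), so y_c = 0.781 + 1.06 = 1.841 m and h_c = 1.841 × 0.754710 = 1.38942 m.
A = ½ × 1.5 × 3.18 = 2.385 m².
Resultant F = γ·h_c·A = 7.74009 × 1.38942 × 2.385 = 25.6489 kN.
I_c = b·h³/36 = 1.5 × 3.18³/36 = 1.33989 m⁴.
Centre of pressure: y_p = y_c + I_c/(y_c·A) = 1.841 + 1.33989/(1.841 × 2.385) = 1.841 + 0.30516 = 2.14616 m along the plane.
The resultant acts 1.06 + 0.30516 = 1.36516 m (along the plate) below the hinge at the top edge, so the moment about the hinge is M = F × 1.36516 = 25.6489 × 1.36516 = 35.0149 kN·m.

M ≈ 35.0 kN·m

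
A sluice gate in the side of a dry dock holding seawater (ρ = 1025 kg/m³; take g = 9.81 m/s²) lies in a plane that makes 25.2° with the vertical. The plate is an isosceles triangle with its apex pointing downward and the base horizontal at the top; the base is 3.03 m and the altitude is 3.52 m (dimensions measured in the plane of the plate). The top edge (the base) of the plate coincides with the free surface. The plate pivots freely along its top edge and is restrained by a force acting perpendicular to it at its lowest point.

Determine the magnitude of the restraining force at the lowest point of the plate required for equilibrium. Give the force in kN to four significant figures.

γ = ρg = 1025 × 9.81 / 1000 = 10.05525 kN/m³.
The plate makes 25.2° with the vertical, i.e. θ = 90° − 25.2° = 64.8° to the horizontal. Measuring y along the incline from the free-surface line, vertical depth h = y·sinθ with sinθ = 0.904827.
With the apex down, the centroid sits h/3 = 3.52/3 = 1.17333 m below the base (the top edge), so y_c = 1.17333 m and h_c = 1.17333 × 0.904827 = 1.06166 m.
A = ½ × 3.03 × 3.52 = 5.3328 m².
Resultant F = γ·h_c·A = 10.05525 × 1.06166 × 5.3328 = 56.929 kN.
I_c = b·h³/36 = 3.03 × 3.52³/36 = 3.67086 m⁴.
Centre of pressure: y_p = y_c + I_c/(y_c·A) = 1.17333 + 3.67086/(1.17333 × 5.3328) = 1.17333 + 0.586668 = 1.76 m along the plane.
The resultant acts 1.17333 + 0.586668 = 1.76 m (along the plate) below the hinge at the top edge, so the moment about the hinge is M = F × 1.76 = 56.929 × 1.76 = 100.195 kN·m.
A normal force at the bottom, 3.52 m from the hinge, must supply this moment: P = 100.195/3.52 = 28.4645 kN.

P ≈ 28.46 kN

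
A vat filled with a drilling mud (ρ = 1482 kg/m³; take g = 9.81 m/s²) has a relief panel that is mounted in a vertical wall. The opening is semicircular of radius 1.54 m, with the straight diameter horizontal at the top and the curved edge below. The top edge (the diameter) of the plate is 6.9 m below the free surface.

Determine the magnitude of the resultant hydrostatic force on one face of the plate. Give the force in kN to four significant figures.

γ = ρg = 1482 × 9.81 / 1000 = 14.53842 kN/m³.
The centroid of a semicircle lies 4r/(3π) = 0.653596 m from the diameter, here below the top edge, so the centroid depth is h_c = 6.9 + 0.653596 = 7.5536 m.
A = πr²/2 = π × 1.54²/2 = 3.7253 m².
Resultant F = γ·h_c·A = 14.53842 × 7.5536 × 3.7253 = 409.103 kN.

F ≈ 409.1 kN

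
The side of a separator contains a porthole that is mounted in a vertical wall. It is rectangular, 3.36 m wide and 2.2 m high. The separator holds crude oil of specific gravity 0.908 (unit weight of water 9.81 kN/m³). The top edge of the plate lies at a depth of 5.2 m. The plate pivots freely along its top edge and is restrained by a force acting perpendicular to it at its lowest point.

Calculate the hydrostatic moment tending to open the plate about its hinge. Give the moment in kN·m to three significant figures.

γ = 0.908 × 9.81 = 8.90748 kN/m³.
The centroid lies 2.2/2 = 1.1 m below the top edge, so the centroid depth is h_c = 5.2 + 1.1 = 6.3 m.
A = 3.36 × 2.2 = 7.392 m².
Resultant F = γ·h_c·A = 8.90748 × 6.3 × 7.392 = 414.818 kN.
I_c = b·h³/12 = 3.36 × 2.2³/12 = 2.98144 m⁴.
Centre of pressure: y_p = y_c + I_c/(y_c·A) = 6.3 + 2.98144/(6.3 × 7.392) = 6.3 + 0.0640212 = 6.36402 m along the plane.
The resultant acts 1.1 + 0.0640212 = 1.16402 m (along the plate) below the hinge at the top edge, so the moment about the hinge is M = F × 1.16402 = 414.818 × 1.16402 = 482.856 kN·m.

M ≈ 483 kN·m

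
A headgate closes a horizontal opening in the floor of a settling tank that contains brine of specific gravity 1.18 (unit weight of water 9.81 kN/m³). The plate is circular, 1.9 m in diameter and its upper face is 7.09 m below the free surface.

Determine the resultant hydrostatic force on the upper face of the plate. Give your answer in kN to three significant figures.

F ≈ 233 kN

γ = 1.18 × 9.81 = 11.5758 kN/m³.
The plate is horizontal, so pressure is uniform at p = γ·h = 11.5758 × 7.09 = 82.0724 kN/m².
A = π(0.95)² = 2.83529 m².
F = p·A = 82.0724 × 2.83529 = 232.699 kN.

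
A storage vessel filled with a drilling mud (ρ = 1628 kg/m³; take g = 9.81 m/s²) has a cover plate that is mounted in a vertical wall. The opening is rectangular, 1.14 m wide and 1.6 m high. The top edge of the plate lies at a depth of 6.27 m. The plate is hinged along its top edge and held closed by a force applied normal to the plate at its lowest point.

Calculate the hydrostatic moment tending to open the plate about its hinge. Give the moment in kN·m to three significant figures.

γ = ρg = 1628 × 9.81 / 1000 = 15.97068 kN/m³.
The centroid lies 1.6/2 = 0.8 m below the top edge, so the centroid depth is h_c = 6.27 + 0.8 = 7.07 m.
A = 1.14 × 1.6 = 1.824 m².
Resultant F = γ·h_c·A = 15.97068 × 7.07 × 1.824 = 205.953 kN.
I_c = b·h³/12 = 1.14 × 1.6³/12 = 0.38912 m⁴.
Centre of pressure: y_p = y_c + I_c/(y_c·A) = 7.07 + 0.38912/(7.07 × 1.824) = 7.07 + 0.0301744 = 7.10017 m along the plane.
The resultant acts 0.8 + 0.0301744 = 0.830174 m (along the plate) below the hinge at the top edge, so the moment about the hinge is M = F × 0.830174 = 205.953 × 0.830174 = 170.977 kN·m.

M ≈ 171 kN·m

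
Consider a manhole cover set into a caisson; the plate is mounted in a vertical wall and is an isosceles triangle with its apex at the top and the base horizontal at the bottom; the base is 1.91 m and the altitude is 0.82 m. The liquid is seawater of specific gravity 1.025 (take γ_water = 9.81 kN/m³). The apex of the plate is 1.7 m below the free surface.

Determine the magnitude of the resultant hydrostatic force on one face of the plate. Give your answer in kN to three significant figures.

F ≈ 17.7 kN

γ = 1.025 × 9.81 = 10.05525 kN/m³.
With the apex up, the centroid sits 2h/3 = 2 × 0.82/3 = 0.546667 m below the apex, so the centroid depth is h_c = 1.7 + 0.546667 = 2.24667 m.
A = ½ × 1.91 × 0.82 = 0.7831 m².
Resultant F = γ·h_c·A = 10.05525 × 2.24667 × 0.7831 = 17.6909 kN.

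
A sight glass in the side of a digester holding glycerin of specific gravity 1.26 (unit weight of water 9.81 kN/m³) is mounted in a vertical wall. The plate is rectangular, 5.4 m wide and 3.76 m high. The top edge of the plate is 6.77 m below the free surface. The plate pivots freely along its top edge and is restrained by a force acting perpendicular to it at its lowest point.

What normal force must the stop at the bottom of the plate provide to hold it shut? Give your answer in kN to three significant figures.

γ = 1.26 × 9.81 = 12.3606 kN/m³.
The centroid lies 3.76/2 = 1.88 m below the top edge, so the centroid depth is h_c = 6.77 + 1.88 = 8.65 m.
A = 5.4 × 3.76 = 20.304 m².
Resultant F = γ·h_c·A = 12.3606 × 8.65 × 20.304 = 2170.89 kN.
I_c = b·h³/12 = 5.4 × 3.76³/12 = 23.9208 m⁴.
Centre of pressure: y_p = y_c + I_c/(y_c·A) = 8.65 + 23.9208/(8.65 × 20.304) = 8.65 + 0.1362 = 8.7862 m along the plane.
The resultant acts 1.88 + 0.1362 = 2.0162 m (along the plate) below the hinge at the top edge, so the moment about the hinge is M = F × 2.0162 = 2170.89 × 2.0162 = 4376.95 kN·m.
A normal force at the bottom, 3.76 m from the hinge, must supply this moment: P = 4376.95/3.76 = 1164.08 kN.

P ≈ 1160 kN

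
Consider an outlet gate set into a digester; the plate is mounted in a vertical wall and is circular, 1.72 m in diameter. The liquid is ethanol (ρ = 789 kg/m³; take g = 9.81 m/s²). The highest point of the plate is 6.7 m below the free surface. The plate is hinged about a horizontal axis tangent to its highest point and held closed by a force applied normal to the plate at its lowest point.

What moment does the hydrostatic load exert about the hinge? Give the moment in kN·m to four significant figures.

M ≈ 120.3 kN·m

γ = ρg = 789 × 9.81 / 1000 = 7.74009 kN/m³.
The centroid is at the centre, 0.86 m below the top of the plate, so the centroid depth is h_c = 6.7 + 0.86 = 7.56 m.
A = π(0.86)² = 2.32352 m².
Resultant F = γ·h_c·A = 7.74009 × 7.56 × 2.32352 = 135.961 kN.
I_c = πr⁴/4 = π × 0.86⁴/4 = 0.429619 m⁴.
Centre of pressure: y_p = y_c + I_c/(y_c·A) = 7.56 + 0.429619/(7.56 × 2.32352) = 7.56 + 0.0244577 = 7.58446 m along the plane.
The resultant acts 0.86 + 0.0244577 = 0.884458 m (along the plate) below the hinge at the top edge, so the moment about the hinge is M = F × 0.884458 = 135.961 × 0.884458 = 120.252 kN·m.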